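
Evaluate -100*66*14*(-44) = 4065600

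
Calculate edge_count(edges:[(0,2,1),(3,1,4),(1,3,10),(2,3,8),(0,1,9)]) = 5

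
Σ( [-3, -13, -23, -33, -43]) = (-3) + (-13) + (-23) + (-33) + (-43)
= -115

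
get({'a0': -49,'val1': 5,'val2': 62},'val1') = 5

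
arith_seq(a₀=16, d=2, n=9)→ a_0 = 16 + 0*2 = 16
a_1 = 16 + 1*2 = 18
a_2 = 16 + 2*2 = 20
...
= [16, 18, 20, 22, 24, 26, 28, 30, 32]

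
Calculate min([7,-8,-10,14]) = -10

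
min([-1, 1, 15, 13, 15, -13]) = -13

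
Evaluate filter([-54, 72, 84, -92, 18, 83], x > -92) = keep x where x > -92: -54✓, 72✓, 84✓, -92✗, 18✓, 83✓
= [-54, 72, 84, 18, 83]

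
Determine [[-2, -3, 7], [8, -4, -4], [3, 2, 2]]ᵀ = [[-2, 8, 3], [-3, -4, 2], [7, -4, 2]]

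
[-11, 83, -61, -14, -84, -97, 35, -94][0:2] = [-11, 83]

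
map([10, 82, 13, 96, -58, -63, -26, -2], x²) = [100, 6724, 169, 9216, 3364, 3969, 676, 4]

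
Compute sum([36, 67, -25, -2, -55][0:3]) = 78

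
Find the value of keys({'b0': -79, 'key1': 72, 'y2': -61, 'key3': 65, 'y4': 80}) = ['b0', 'key1', 'y2', 'key3', 'y4']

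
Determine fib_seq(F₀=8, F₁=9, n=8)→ [8, 9, 17, 26, 43, 69, 112, 181]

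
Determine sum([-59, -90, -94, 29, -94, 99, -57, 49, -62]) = (-59) + (-90) + (-94) + 29 + (-94) + 99 + (-57) + 49 + (-62)
= -279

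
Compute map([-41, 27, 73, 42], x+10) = -41+10=-31, 27+10=37, 73+10=83, 42+10=52
= [-31, 37, 83, 52]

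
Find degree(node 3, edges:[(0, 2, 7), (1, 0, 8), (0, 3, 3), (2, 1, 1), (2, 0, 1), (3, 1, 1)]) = 2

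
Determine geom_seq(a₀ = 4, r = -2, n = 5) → a_0 = 4*(-2)^0 = 4
a_1 = 4*(-2)^1 = -8
a_2 = 4*(-2)^2 = 16
...
= [4, -8, 16, -32, 64]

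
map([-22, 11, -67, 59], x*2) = -22*2=-44, 11*2=22, -67*2=-134, 59*2=118
= [-44, 22, -134, 118]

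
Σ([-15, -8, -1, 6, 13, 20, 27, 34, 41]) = (-15) + (-8) + (-1) + 6 + 13 + 20 + 27 + 34 + 41
= 117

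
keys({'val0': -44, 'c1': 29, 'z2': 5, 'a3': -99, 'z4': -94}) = ['val0', 'c1', 'z2', 'a3', 'z4']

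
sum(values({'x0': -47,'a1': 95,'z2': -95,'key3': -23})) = (-47) + 95 + (-95) + (-23)
= -70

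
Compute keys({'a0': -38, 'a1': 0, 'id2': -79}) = ['a0', 'a1', 'id2']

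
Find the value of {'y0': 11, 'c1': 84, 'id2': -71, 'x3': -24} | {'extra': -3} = {'y0': 11, 'c1': 84, 'id2': -71, 'x3': -24, 'extra': -3}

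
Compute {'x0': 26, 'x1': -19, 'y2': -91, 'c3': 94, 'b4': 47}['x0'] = 26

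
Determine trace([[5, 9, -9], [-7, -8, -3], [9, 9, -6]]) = diagonal: 5 + (-8) + (-6)
= -9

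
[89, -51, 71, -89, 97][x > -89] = keep x where x > -89: 89✓, -51✓, 71✓, -89✗, 97✓
= [89, -51, 71, 97]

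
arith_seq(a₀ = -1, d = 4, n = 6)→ a_0 = -1 + 0*4 = -1
a_1 = -1 + 1*4 = 3
a_2 = -1 + 2*4 = 7
...
= [-1, 3, 7, 11, 15, 19]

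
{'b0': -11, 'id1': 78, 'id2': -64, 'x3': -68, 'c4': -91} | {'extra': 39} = {'b0': -11, 'id1': 78, 'id2': -64, 'x3': -68, 'c4': -91, 'extra': 39}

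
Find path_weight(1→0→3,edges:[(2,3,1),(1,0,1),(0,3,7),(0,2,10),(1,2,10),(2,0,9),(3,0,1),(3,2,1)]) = 8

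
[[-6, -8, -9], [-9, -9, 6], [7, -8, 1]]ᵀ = [[-6, -9, 7], [-8, -9, -8], [-9, 6, 1]]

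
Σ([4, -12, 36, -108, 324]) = 244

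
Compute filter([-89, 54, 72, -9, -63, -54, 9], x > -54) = [54, 72, -9, 9]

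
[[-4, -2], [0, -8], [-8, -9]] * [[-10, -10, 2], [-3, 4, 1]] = [[46, 32, -10], [24, -32, -8], [107, 44, -25]]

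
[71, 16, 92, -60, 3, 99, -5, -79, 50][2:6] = [92, -60, 3, 99]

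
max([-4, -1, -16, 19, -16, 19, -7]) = 19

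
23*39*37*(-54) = -1792206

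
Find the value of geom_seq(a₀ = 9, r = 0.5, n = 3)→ [9.0, 4.5, 2.25]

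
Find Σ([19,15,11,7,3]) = 19 + 15 + 11 + 7 + 3
= 55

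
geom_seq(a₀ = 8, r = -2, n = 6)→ a_0 = 8*(-2)^0 = 8
a_1 = 8*(-2)^1 = -16
a_2 = 8*(-2)^2 = 32
...
= [8, -16, 32, -64, 128, -256]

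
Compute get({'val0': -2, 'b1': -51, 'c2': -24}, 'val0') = -2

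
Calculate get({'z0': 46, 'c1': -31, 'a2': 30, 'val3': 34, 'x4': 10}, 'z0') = 46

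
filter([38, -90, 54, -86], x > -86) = [38, 54]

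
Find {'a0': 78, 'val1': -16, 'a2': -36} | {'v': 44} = {'a0': 78, 'val1': -16, 'a2': -36, 'v': 44}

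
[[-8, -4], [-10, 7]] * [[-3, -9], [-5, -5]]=C[0][0] = (-8)*(-3) + (-4)*(-5) = 44
C[0][1] = (-8)*(-9) + (-4)*(-5) = 92
C[1][0] = (-10)*(-3) + (7)*(-5) = -5
C[1][1] = (-10)*(-9) + (7)*(-5) = 55
= [[44, 92], [-5, 55]]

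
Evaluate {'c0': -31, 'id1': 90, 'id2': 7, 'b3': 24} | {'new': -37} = {'c0': -31, 'id1': 90, 'id2': 7, 'b3': 24, 'new': -37}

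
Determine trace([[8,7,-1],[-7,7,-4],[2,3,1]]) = 16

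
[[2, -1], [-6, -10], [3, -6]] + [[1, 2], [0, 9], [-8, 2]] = [[3, 1], [-6, -1], [-5, -4]]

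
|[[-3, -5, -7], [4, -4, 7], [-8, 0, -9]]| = (1)*(-3)*det([[-4, 7], [0, -9]]) + (-1)*(-5)*det([[4, 7], [-8, -9]]) + (1)*(-7)*det([[4, -4], [-8, 0]])
= -108 + 100 + 224
= 216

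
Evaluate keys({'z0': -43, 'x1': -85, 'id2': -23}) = ['z0', 'x1', 'id2']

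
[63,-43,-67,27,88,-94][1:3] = [-43, -67]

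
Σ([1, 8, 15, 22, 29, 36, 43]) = 1 + 8 + 15 + 22 + 29 + 36 + 43
= 154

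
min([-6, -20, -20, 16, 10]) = -20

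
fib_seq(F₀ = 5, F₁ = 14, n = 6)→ F_2 = F_1 + F_0 = 19
F_3 = F_2 + F_1 = 33
F_4 = F_3 + F_2 = 52
...
= [5, 14, 19, 33, 52, 85]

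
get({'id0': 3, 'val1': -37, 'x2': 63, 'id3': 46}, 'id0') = 3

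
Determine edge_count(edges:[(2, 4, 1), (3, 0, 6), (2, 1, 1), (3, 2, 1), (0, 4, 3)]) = 5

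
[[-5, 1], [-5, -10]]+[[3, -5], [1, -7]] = [[-2, -4], [-4, -17]]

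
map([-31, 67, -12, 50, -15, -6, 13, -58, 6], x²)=[961, 4489, 144, 2500, 225, 36, 169, 3364, 36]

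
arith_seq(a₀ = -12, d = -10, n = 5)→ a_0 = -12 + 0*-10 = -12
a_1 = -12 + 1*-10 = -22
a_2 = -12 + 2*-10 = -32
...
= [-12, -22, -32, -42, -52]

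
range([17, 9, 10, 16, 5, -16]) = 33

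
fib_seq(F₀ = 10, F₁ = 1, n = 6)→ F_2 = F_1 + F_0 = 11
F_3 = F_2 + F_1 = 12
F_4 = F_3 + F_2 = 23
...
= [10, 1, 11, 12, 23, 35]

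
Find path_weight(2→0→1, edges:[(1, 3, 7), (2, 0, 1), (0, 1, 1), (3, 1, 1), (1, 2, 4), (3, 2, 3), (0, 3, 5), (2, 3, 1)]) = w(2→0)=1 + w(0→1)=1
= 2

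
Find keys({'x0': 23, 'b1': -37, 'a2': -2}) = ['x0', 'b1', 'a2']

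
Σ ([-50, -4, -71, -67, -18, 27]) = (-50) + (-4) + (-71) + (-67) + (-18) + 27
= -183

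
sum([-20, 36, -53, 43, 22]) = 28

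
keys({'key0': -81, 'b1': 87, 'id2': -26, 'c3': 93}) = ['key0', 'b1', 'id2', 'c3']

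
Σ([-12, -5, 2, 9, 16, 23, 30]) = (-12) + (-5) + 2 + 9 + 16 + 23 + 30
= 63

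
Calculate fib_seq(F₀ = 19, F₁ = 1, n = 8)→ [19, 1, 20, 21, 41, 62, 103, 165]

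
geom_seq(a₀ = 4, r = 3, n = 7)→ [4, 12, 36, 108, 324, 972, 2916]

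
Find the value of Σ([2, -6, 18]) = 14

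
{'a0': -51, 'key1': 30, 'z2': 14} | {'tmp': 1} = {'a0': -51, 'key1': 30, 'z2': 14, 'tmp': 1}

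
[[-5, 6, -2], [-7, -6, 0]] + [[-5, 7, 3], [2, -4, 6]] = [[-10, 13, 1], [-5, -10, 6]]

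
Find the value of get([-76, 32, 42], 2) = 42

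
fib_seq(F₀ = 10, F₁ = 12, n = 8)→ [10, 12, 22, 34, 56, 90, 146, 236]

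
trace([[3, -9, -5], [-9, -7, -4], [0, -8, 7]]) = 3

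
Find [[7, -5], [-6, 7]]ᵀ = [[7, -6], [-5, 7]]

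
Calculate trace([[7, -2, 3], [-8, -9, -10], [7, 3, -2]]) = diagonal: 7 + (-9) + (-2)
= -4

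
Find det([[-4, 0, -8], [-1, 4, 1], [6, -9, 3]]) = (1)*(-4)*det([[4, 1], [-9, 3]]) + (-1)*(0)*det([[-1, 1], [6, 3]]) + (1)*(-8)*det([[-1, 4], [6, -9]])
= -84 + 0 + 120
= 36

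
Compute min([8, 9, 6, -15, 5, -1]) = -15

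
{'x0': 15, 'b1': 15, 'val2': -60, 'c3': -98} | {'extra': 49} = {'x0': 15, 'b1': 15, 'val2': -60, 'c3': -98, 'extra': 49}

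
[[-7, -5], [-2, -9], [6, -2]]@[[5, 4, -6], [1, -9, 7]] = [[-40, 17, 7], [-19, 73, -51], [28, 42, -50]]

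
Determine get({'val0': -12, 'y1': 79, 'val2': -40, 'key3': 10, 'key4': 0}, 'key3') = 10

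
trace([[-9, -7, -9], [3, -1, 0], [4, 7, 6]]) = diagonal: (-9) + (-1) + 6
= -4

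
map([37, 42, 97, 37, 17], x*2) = 37*2=74, 42*2=84, 97*2=194, 37*2=74, 17*2=34
= [74, 84, 194, 74, 34]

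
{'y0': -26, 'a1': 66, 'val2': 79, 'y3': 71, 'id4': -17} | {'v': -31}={'y0': -26, 'a1': 66, 'val2': 79, 'y3': 71, 'id4': -17, 'v': -31}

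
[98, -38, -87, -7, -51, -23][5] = -23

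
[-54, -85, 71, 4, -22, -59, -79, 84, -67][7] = 84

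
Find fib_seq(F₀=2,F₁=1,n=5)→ F_2 = F_1 + F_0 = 3
F_3 = F_2 + F_1 = 4
F_4 = F_3 + F_2 = 7
= [2, 1, 3, 4, 7]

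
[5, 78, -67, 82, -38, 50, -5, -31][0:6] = [5, 78, -67, 82, -38, 50]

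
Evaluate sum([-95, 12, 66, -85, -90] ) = -192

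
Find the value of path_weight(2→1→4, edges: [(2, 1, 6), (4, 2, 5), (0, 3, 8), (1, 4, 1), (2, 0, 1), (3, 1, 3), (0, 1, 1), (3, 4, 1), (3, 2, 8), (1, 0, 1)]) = 7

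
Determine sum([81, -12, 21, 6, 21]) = 117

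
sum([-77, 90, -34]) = -21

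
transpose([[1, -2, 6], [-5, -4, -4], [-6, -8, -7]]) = [[1, -5, -6], [-2, -4, -8], [6, -4, -7]]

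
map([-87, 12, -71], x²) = (-87)²=7569, (12)²=144, (-71)²=5041
= [7569, 144, 5041]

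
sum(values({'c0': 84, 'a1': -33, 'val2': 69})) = 120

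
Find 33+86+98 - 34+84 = 267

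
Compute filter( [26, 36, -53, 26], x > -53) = keep x where x > -53: 26✓, 36✓, -53✗, 26✓
= [26, 36, 26]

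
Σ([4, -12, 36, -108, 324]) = 244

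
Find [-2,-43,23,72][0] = -2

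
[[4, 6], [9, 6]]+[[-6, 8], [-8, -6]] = [[-2, 14], [1, 0]]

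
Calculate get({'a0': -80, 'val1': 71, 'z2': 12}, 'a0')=-80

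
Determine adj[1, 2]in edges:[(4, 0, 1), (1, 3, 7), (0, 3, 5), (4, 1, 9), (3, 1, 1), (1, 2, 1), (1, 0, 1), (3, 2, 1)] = 1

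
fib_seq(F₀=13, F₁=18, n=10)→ [13, 18, 31, 49, 80, 129, 209, 338, 547, 885]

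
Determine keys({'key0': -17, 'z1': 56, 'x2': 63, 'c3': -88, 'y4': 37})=['key0', 'z1', 'x2', 'c3', 'y4']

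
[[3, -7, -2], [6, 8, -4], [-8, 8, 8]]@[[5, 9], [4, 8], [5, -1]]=[[-23, -27], [42, 122], [32, -16]]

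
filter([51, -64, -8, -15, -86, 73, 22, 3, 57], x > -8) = [51, 73, 22, 3, 57]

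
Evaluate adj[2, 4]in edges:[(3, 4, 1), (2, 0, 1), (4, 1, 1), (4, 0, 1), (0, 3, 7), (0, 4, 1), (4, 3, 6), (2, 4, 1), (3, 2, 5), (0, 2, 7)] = 1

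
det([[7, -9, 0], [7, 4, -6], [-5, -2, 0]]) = -354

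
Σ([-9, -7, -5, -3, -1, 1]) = (-9) + (-7) + (-5) + (-3) + (-1) + 1
= -24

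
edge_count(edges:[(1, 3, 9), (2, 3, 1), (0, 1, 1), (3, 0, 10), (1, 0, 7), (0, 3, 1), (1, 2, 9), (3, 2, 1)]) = 8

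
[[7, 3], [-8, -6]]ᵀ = [[7, -8], [3, -6]]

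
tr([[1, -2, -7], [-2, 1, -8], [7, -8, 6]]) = 8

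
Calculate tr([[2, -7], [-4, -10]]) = diagonal: 2 + (-10)
= -8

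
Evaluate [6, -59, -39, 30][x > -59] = [6, -39, 30]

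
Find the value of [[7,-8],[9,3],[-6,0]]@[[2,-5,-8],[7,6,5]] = [[-42, -83, -96], [39, -27, -57], [-12, 30, 48]]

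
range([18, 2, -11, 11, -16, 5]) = 34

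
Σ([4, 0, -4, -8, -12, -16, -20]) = 4 + 0 + (-4) + (-8) + (-12) + (-16) + (-20)
= -56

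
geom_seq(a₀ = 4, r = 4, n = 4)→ [4, 16, 64, 256]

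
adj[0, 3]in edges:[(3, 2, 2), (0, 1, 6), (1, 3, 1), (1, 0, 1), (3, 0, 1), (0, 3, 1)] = 1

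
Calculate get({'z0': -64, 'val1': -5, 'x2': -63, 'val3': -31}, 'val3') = -31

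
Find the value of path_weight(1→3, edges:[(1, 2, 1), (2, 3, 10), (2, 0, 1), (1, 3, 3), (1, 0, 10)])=3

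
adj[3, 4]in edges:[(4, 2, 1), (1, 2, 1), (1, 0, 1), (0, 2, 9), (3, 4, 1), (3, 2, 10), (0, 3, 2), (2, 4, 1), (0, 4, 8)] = 1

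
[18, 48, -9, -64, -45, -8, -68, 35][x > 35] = [48]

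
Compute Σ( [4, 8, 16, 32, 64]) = 124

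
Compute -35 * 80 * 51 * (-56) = 7996800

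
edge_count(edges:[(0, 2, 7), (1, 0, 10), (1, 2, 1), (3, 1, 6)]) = 4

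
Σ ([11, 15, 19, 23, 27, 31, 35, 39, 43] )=243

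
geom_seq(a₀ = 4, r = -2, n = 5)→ a_0 = 4*(-2)^0 = 4
a_1 = 4*(-2)^1 = -8
a_2 = 4*(-2)^2 = 16
...
= [4, -8, 16, -32, 64]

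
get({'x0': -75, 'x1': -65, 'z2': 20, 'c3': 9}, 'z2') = 20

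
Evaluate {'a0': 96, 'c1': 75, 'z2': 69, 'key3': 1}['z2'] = 69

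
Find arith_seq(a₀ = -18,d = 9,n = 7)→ [-18, -9, 0, 9, 18, 27, 36]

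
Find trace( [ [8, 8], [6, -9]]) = -1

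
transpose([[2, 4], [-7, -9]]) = [[2, -7], [4, -9]]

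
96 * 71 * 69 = 470304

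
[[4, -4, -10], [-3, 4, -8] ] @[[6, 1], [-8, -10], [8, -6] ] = C[0][0] = (4)*(6) + (-4)*(-8) + (-10)*(8) = -24
C[0][1] = (4)*(1) + (-4)*(-10) + (-10)*(-6) = 104
C[1][0] = (-3)*(6) + (4)*(-8) + (-8)*(8) = -114
C[1][1] = (-3)*(1) + (4)*(-10) + (-8)*(-6) = 5
= [[-24, 104], [-114, 5]]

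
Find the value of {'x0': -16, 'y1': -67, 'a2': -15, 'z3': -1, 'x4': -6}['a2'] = -15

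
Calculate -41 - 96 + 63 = -74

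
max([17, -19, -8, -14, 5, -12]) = 17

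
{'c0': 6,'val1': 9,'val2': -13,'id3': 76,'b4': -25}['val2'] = -13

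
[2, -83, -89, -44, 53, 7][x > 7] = [53]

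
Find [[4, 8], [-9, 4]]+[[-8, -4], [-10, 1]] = [[-4, 4], [-19, 5]]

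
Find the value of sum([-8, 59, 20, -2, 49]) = (-8) + 59 + 20 + (-2) + 49
= 118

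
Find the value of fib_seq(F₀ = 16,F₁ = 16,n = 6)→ F_2 = F_1 + F_0 = 32
F_3 = F_2 + F_1 = 48
F_4 = F_3 + F_2 = 80
...
= [16, 16, 32, 48, 80, 128]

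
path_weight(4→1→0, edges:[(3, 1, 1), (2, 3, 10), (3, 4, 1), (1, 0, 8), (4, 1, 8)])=16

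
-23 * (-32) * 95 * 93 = 6502560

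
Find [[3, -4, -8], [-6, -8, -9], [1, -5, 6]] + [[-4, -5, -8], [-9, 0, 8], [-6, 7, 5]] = [[-1, -9, -16], [-15, -8, -1], [-5, 2, 11]]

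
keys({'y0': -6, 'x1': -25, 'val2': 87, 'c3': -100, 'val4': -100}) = ['y0', 'x1', 'val2', 'c3', 'val4']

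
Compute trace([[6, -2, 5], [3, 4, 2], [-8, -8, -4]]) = 6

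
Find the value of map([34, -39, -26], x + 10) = [44, -29, -16]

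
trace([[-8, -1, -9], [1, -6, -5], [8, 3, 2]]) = diagonal: (-8) + (-6) + 2
= -12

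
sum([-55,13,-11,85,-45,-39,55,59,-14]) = 48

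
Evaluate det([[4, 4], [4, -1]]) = (4)*(-1) - (4)*(4)
= -20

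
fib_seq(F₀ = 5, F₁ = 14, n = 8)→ F_2 = F_1 + F_0 = 19
F_3 = F_2 + F_1 = 33
F_4 = F_3 + F_2 = 52
...
= [5, 14, 19, 33, 52, 85, 137, 222]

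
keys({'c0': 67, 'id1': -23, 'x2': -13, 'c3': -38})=['c0', 'id1', 'x2', 'c3']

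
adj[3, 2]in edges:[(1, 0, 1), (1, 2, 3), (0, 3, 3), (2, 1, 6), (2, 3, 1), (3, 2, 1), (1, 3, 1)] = 1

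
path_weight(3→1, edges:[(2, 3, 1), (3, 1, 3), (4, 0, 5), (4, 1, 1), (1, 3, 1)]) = 3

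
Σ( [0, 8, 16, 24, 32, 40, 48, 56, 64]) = 288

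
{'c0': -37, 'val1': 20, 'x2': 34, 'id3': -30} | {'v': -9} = {'c0': -37, 'val1': 20, 'x2': 34, 'id3': -30, 'v': -9}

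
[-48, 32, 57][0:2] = [-48, 32]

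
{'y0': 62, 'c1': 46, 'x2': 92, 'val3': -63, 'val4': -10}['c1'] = 46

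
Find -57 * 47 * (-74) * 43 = 8524578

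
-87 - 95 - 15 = -197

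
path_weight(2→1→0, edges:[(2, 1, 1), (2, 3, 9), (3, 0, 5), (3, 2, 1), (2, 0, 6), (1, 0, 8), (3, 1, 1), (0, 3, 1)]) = w(2→1)=1 + w(1→0)=8
= 9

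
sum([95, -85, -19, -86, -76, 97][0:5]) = -171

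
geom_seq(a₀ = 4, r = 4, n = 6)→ a_0 = 4*4^0 = 4
a_1 = 4*4^1 = 16
a_2 = 4*4^2 = 64
...
= [4, 16, 64, 256, 1024, 4096]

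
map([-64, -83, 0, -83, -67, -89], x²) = (-64)²=4096, (-83)²=6889, (0)²=0, (-83)²=6889, (-67)²=4489, (-89)²=7921
= [4096, 6889, 0, 6889, 4489, 7921]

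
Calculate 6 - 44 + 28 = -10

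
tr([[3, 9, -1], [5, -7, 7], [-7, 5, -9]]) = diagonal: 3 + (-7) + (-9)
= -13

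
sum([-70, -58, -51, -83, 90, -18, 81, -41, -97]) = (-70) + (-58) + (-51) + (-83) + 90 + (-18) + 81 + (-41) + (-97)
= -247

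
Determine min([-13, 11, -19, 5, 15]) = -19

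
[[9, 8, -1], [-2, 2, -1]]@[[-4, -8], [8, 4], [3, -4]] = [[25, -36], [21, 28]]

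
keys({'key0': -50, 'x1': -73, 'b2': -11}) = ['key0', 'x1', 'b2']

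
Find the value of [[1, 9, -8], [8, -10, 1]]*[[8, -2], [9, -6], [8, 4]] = [[25, -88], [-18, 48]]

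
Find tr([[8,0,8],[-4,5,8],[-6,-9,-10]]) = 3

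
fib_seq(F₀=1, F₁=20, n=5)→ F_2 = F_1 + F_0 = 21
F_3 = F_2 + F_1 = 41
F_4 = F_3 + F_2 = 62
= [1, 20, 21, 41, 62]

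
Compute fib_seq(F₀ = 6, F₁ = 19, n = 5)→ F_2 = F_1 + F_0 = 25
F_3 = F_2 + F_1 = 44
F_4 = F_3 + F_2 = 69
= [6, 19, 25, 44, 69]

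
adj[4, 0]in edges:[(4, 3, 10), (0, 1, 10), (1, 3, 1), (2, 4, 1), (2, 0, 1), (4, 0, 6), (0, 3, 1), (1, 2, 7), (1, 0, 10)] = 6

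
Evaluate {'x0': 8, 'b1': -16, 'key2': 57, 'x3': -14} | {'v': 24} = {'x0': 8, 'b1': -16, 'key2': 57, 'x3': -14, 'v': 24}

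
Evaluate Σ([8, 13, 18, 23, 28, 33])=8 + 13 + 18 + 23 + 28 + 33
= 123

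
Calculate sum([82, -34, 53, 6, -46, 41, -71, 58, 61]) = 82 + (-34) + 53 + 6 + (-46) + 41 + (-71) + 58 + 61
= 150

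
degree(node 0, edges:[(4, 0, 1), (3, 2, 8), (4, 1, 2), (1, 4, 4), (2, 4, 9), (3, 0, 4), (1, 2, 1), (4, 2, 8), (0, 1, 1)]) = incident: (4,0), (3,0), (0,1)
= 3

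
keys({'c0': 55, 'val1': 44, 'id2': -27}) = ['c0', 'val1', 'id2']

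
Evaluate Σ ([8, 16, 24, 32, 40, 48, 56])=224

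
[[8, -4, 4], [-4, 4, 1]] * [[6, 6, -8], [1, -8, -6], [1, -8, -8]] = [[48, 48, -72], [-19, -64, 0]]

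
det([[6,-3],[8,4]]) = (6)*(4) - (-3)*(8)
= 48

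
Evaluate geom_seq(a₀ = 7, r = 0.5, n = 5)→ a_0 = 7*0.5^0 = 7.0
a_1 = 7*0.5^1 = 3.5
a_2 = 7*0.5^2 = 1.75
...
= [7.0, 3.5, 1.75, 0.875, 0.4375]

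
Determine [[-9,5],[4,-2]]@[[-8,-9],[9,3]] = [[117, 96], [-50, -42]]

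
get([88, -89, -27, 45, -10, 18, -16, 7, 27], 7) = 7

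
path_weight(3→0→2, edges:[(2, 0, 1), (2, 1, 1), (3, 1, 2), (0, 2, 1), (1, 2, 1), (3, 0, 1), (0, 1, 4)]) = w(3→0)=1 + w(0→2)=1
= 2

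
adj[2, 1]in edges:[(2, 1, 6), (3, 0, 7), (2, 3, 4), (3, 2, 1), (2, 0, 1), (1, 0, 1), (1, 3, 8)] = 6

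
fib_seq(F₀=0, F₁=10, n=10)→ [0, 10, 10, 20, 30, 50, 80, 130, 210, 340]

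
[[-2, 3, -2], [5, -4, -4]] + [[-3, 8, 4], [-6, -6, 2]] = [[-5, 11, 2], [-1, -10, -2]]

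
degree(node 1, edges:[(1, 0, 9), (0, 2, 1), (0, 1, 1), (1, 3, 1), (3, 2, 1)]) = incident: (1,0), (0,1), (1,3)
= 3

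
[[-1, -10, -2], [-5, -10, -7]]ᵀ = [[-1, -5], [-10, -10], [-2, -7]]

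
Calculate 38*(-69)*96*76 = -19130112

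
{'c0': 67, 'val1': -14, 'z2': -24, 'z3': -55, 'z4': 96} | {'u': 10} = {'c0': 67, 'val1': -14, 'z2': -24, 'z3': -55, 'z4': 96, 'u': 10}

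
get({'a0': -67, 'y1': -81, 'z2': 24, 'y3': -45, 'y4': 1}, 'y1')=-81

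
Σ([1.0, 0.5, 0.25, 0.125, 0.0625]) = 1.0 + 0.5 + 0.25 + 0.125 + 0.0625
= 1.9375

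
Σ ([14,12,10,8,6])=50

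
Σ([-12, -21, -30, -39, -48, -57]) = -207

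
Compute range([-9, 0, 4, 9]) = 18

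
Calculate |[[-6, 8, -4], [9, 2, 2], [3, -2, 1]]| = (1)*(-6)*det([[2, 2], [-2, 1]]) + (-1)*(8)*det([[9, 2], [3, 1]]) + (1)*(-4)*det([[9, 2], [3, -2]])
= -36 + -24 + 96
= 36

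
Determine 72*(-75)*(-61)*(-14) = -4611600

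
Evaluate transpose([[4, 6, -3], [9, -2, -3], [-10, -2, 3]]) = [[4, 9, -10], [6, -2, -2], [-3, -3, 3]]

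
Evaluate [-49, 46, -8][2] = -8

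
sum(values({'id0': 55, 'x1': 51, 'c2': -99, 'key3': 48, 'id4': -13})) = 55 + 51 + (-99) + 48 + (-13)
= 42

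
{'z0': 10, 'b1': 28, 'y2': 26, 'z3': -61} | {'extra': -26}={'z0': 10, 'b1': 28, 'y2': 26, 'z3': -61, 'extra': -26}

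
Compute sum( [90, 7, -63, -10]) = 90 + 7 + (-63) + (-10)
= 24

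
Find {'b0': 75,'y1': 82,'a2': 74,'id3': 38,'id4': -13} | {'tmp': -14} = {'b0': 75, 'y1': 82, 'a2': 74, 'id3': 38, 'id4': -13, 'tmp': -14}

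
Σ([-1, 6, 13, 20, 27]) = (-1) + 6 + 13 + 20 + 27
= 65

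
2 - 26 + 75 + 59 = 110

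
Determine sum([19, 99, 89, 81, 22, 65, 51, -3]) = 423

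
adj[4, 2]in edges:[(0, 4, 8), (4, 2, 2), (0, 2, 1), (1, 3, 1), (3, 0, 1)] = 2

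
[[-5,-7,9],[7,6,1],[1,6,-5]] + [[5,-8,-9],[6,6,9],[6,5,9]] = [[0, -15, 0], [13, 12, 10], [7, 11, 4]]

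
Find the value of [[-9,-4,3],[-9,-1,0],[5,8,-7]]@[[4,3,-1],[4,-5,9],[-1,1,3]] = [[-55, -4, -18], [-40, -22, 0], [59, -32, 46]]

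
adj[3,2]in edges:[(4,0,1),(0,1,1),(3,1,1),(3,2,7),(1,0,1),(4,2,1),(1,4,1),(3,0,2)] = 7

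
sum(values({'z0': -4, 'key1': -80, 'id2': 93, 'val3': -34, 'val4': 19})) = -6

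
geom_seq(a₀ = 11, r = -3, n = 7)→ a_0 = 11*(-3)^0 = 11
a_1 = 11*(-3)^1 = -33
a_2 = 11*(-3)^2 = 99
...
= [11, -33, 99, -297, 891, -2673, 8019]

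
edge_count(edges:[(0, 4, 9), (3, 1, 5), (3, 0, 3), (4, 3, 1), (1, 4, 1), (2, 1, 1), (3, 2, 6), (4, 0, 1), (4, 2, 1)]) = 9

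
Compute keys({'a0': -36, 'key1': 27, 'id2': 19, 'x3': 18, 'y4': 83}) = ['a0', 'key1', 'id2', 'x3', 'y4']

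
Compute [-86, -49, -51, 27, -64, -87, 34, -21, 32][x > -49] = keep x where x > -49: -86✗, -49✗, -51✗, 27✓, -64✗, -87✗, 34✓, -21✓, 32✓
= [27, 34, -21, 32]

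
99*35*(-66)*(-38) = 8690220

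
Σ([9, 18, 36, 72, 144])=9 + 18 + 36 + 72 + 144
= 279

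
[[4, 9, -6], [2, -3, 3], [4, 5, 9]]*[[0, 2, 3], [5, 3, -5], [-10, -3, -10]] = [[105, 53, 27], [-45, -14, -9], [-65, -4, -103]]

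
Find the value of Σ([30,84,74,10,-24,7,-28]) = 30 + 84 + 74 + 10 + (-24) + 7 + (-28)
= 153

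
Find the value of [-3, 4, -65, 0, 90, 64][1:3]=[4, -65]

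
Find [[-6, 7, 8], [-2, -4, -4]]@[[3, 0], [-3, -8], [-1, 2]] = C[0][0] = (-6)*(3) + (7)*(-3) + (8)*(-1) = -47
C[0][1] = (-6)*(0) + (7)*(-8) + (8)*(2) = -40
C[1][0] = (-2)*(3) + (-4)*(-3) + (-4)*(-1) = 10
C[1][1] = (-2)*(0) + (-4)*(-8) + (-4)*(2) = 24
= [[-47, -40], [10, 24]]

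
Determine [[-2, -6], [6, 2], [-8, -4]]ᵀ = [[-2, 6, -8], [-6, 2, -4]]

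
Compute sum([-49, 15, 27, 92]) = (-49) + 15 + 27 + 92
= 85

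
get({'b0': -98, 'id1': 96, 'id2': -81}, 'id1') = 96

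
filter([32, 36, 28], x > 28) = [32, 36]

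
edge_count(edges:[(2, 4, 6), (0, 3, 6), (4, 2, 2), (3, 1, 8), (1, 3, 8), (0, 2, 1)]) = 6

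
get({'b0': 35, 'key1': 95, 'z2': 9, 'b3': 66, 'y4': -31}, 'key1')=95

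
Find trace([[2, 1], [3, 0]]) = diagonal: 2 + 0
= 2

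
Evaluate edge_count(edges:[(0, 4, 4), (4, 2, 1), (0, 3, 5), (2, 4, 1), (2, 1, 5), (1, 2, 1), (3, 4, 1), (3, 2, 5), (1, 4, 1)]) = 9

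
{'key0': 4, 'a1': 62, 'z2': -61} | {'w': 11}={'key0': 4, 'a1': 62, 'z2': -61, 'w': 11}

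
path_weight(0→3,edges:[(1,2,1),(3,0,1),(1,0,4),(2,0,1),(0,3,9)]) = w(0→3)=9
= 9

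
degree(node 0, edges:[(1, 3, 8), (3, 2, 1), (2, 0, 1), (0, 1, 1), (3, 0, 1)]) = 3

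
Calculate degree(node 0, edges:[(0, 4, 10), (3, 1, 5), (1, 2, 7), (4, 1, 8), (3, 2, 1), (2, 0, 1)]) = 2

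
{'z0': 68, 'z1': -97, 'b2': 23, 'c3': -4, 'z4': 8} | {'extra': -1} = {'z0': 68, 'z1': -97, 'b2': 23, 'c3': -4, 'z4': 8, 'extra': -1}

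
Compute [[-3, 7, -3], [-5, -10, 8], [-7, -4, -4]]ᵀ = [[-3, -5, -7], [7, -10, -4], [-3, 8, -4]]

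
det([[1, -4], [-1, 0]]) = (1)*(0) - (-4)*(-1)
= -4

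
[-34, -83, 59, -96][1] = -83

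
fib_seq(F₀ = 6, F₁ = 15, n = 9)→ F_2 = F_1 + F_0 = 21
F_3 = F_2 + F_1 = 36
F_4 = F_3 + F_2 = 57
...
= [6, 15, 21, 36, 57, 93, 150, 243, 393]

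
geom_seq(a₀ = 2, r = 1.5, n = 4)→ a_0 = 2*1.5^0 = 2.0
a_1 = 2*1.5^1 = 3.0
a_2 = 2*1.5^2 = 4.5
...
= [2.0, 3.0, 4.5, 6.75]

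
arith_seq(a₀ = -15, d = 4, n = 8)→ [-15, -11, -7, -3, 1, 5, 9, 13]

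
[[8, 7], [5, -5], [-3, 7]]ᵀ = [[8, 5, -3], [7, -5, 7]]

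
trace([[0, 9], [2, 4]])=diagonal: 0 + 4
= 4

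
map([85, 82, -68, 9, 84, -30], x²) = [7225, 6724, 4624, 81, 7056, 900]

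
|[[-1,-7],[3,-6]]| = 27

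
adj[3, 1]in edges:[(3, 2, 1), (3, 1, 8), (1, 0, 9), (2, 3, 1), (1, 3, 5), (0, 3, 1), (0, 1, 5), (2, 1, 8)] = 8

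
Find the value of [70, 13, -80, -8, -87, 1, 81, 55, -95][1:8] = [13, -80, -8, -87, 1, 81, 55]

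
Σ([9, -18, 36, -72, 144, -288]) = -189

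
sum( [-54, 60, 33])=(-54) + 60 + 33
= 39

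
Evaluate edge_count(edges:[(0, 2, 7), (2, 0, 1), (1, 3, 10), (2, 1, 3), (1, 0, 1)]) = 5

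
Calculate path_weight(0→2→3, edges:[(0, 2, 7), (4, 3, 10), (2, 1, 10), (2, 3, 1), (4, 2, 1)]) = w(0→2)=7 + w(2→3)=1
= 8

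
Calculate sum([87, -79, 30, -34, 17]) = 87 + (-79) + 30 + (-34) + 17
= 21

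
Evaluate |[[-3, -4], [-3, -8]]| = (-3)*(-8) - (-4)*(-3)
= 12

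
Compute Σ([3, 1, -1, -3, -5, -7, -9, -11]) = 3 + 1 + (-1) + (-3) + (-5) + (-7) + (-9) + (-11)
= -32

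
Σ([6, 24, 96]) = 126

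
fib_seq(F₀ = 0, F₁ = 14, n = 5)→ [0, 14, 14, 28, 42]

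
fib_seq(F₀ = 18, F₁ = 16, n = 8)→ [18, 16, 34, 50, 84, 134, 218, 352]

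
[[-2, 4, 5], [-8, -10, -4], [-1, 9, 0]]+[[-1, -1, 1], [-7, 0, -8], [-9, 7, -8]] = [[-3, 3, 6], [-15, -10, -12], [-10, 16, -8]]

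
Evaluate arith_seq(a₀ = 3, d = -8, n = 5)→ a_0 = 3 + 0*-8 = 3
a_1 = 3 + 1*-8 = -5
a_2 = 3 + 2*-8 = -13
...
= [3, -5, -13, -21, -29]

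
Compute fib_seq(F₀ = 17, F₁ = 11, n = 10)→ [17, 11, 28, 39, 67, 106, 173, 279, 452, 731]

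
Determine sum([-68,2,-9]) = (-68) + 2 + (-9)
= -75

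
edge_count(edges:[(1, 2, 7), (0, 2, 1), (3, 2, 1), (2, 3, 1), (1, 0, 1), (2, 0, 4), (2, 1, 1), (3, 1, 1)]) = 8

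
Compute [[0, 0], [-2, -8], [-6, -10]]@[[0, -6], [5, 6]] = [[0, 0], [-40, -36], [-50, -24]]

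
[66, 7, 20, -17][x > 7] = keep x where x > 7: 66✓, 7✗, 20✓, -17✗
= [66, 20]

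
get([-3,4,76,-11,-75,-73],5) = -73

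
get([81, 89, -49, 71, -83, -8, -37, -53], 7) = -53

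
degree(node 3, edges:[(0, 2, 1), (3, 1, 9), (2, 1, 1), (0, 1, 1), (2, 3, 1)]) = incident: (3,1), (2,3)
= 2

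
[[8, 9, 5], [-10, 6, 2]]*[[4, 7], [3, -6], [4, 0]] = [[79, 2], [-14, -106]]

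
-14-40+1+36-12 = -29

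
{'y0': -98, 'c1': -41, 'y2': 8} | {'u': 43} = {'y0': -98, 'c1': -41, 'y2': 8, 'u': 43}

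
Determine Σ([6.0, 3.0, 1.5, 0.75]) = 6.0 + 3.0 + 1.5 + 0.75
= 11.25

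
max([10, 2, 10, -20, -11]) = 10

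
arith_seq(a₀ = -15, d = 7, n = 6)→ a_0 = -15 + 0*7 = -15
a_1 = -15 + 1*7 = -8
a_2 = -15 + 2*7 = -1
...
= [-15, -8, -1, 6, 13, 20]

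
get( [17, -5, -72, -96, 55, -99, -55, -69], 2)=-72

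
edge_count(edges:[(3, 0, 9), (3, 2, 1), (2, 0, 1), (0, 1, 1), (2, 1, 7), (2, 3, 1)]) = 6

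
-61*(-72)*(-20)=-87840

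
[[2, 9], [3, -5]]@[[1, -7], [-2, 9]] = C[0][0] = (2)*(1) + (9)*(-2) = -16
C[0][1] = (2)*(-7) + (9)*(9) = 67
C[1][0] = (3)*(1) + (-5)*(-2) = 13
C[1][1] = (3)*(-7) + (-5)*(9) = -66
= [[-16, 67], [13, -66]]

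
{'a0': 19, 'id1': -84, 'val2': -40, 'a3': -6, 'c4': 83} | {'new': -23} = {'a0': 19, 'id1': -84, 'val2': -40, 'a3': -6, 'c4': 83, 'new': -23}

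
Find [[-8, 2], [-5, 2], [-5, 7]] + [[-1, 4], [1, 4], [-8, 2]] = [[-9, 6], [-4, 6], [-13, 9]]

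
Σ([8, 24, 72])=8 + 24 + 72
= 104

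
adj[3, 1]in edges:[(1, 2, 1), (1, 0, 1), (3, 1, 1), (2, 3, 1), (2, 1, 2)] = 1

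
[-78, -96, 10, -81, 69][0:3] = [-78, -96, 10]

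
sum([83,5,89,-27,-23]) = 127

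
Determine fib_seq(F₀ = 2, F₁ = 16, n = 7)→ [2, 16, 18, 34, 52, 86, 138]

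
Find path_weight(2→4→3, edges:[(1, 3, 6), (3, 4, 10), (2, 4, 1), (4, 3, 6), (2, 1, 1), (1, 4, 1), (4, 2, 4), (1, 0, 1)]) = 7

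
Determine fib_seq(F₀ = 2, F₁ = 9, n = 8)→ F_2 = F_1 + F_0 = 11
F_3 = F_2 + F_1 = 20
F_4 = F_3 + F_2 = 31
...
= [2, 9, 11, 20, 31, 51, 82, 133]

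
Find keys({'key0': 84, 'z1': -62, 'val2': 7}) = ['key0', 'z1', 'val2']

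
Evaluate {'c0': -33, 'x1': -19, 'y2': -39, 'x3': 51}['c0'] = -33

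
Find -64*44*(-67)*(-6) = -1132032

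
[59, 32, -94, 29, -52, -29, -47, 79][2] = -94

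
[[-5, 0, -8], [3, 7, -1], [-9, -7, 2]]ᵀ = [[-5, 3, -9], [0, 7, -7], [-8, -1, 2]]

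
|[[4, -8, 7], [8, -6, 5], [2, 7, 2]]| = 336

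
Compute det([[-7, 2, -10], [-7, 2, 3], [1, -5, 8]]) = (1)*(-7)*det([[2, 3], [-5, 8]]) + (-1)*(2)*det([[-7, 3], [1, 8]]) + (1)*(-10)*det([[-7, 2], [1, -5]])
= -217 + 118 + -330
= -429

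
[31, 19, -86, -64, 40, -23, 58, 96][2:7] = [-86, -64, 40, -23, 58]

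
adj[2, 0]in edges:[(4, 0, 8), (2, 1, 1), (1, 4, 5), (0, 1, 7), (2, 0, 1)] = 1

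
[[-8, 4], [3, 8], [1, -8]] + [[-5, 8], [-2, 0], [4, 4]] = [[-13, 12], [1, 8], [5, -4]]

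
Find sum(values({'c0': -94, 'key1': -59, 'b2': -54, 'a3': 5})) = (-94) + (-59) + (-54) + 5
= -202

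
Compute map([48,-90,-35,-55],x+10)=[58, -80, -25, -45]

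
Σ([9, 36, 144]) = 9 + 36 + 144
= 189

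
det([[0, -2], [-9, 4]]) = (0)*(4) - (-2)*(-9)
= -18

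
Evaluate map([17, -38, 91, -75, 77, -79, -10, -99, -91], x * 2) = 17*2=34, -38*2=-76, 91*2=182, -75*2=-150, 77*2=154, -79*2=-158, -10*2=-20, -99*2=-198, -91*2=-182
= [34, -76, 182, -150, 154, -158, -20, -198, -182]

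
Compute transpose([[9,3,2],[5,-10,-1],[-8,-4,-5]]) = [[9, 5, -8], [3, -10, -4], [2, -1, -5]]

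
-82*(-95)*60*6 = 2804400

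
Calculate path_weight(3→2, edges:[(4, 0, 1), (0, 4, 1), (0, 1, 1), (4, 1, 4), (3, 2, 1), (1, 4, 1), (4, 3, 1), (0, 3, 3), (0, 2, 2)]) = 1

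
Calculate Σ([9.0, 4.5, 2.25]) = 15.75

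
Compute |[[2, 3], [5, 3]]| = (2)*(3) - (3)*(5)
= -9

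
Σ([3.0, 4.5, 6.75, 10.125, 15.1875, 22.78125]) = 62.34375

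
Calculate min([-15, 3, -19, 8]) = -19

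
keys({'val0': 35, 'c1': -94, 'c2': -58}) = ['val0', 'c1', 'c2']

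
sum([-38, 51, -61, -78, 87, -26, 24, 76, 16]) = (-38) + 51 + (-61) + (-78) + 87 + (-26) + 24 + 76 + 16
= 51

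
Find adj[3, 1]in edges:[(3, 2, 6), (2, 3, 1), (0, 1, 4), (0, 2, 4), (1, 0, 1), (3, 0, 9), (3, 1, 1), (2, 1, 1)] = 1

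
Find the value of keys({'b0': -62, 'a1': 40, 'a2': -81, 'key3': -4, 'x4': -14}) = ['b0', 'a1', 'a2', 'key3', 'x4']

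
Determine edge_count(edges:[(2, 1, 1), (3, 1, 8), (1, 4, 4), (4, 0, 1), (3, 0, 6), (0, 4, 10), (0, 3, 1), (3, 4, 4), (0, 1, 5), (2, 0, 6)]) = 10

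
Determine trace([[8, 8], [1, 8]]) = diagonal: 8 + 8
= 16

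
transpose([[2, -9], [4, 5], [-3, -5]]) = [[2, 4, -3], [-9, 5, -5]]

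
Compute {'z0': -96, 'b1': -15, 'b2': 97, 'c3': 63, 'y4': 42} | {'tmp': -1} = {'z0': -96, 'b1': -15, 'b2': 97, 'c3': 63, 'y4': 42, 'tmp': -1}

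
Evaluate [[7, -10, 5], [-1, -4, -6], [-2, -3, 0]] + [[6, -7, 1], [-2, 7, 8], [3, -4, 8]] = [[13, -17, 6], [-3, 3, 2], [1, -7, 8]]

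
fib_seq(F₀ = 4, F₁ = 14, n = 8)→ [4, 14, 18, 32, 50, 82, 132, 214]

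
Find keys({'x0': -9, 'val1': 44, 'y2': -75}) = ['x0', 'val1', 'y2']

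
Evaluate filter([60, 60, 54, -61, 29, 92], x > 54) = keep x where x > 54: 60✓, 60✓, 54✗, -61✗, 29✗, 92✓
= [60, 60, 92]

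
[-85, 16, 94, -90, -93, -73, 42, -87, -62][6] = 42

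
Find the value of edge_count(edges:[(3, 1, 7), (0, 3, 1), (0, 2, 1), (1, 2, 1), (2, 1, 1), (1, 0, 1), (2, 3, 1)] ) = 7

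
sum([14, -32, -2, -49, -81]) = 14 + (-32) + (-2) + (-49) + (-81)
= -150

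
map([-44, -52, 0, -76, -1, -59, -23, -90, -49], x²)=(-44)²=1936, (-52)²=2704, (0)²=0, (-76)²=5776, (-1)²=1, (-59)²=3481, (-23)²=529, (-90)²=8100, (-49)²=2401
= [1936, 2704, 0, 5776, 1, 3481, 529, 8100, 2401]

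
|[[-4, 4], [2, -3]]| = (-4)*(-3) - (4)*(2)
= 4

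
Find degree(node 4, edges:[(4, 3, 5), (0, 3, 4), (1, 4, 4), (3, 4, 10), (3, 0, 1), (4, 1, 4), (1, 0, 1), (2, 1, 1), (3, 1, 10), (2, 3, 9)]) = incident: (4,3), (1,4), (3,4), (4,1)
= 4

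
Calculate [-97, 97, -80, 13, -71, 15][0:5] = [-97, 97, -80, 13, -71]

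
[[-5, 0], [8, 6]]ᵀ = [[-5, 8], [0, 6]]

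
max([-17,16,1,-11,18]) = 18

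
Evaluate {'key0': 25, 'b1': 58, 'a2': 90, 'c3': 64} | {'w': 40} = {'key0': 25, 'b1': 58, 'a2': 90, 'c3': 64, 'w': 40}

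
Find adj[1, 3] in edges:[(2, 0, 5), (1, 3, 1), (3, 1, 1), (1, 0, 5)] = 1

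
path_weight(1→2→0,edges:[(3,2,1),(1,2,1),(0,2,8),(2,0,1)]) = w(1→2)=1 + w(2→0)=1
= 2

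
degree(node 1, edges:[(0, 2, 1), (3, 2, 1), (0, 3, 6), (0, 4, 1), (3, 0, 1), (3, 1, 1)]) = incident: (3,1)
= 1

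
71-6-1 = 64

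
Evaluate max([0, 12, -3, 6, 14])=14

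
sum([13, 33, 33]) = 79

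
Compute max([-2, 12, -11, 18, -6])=18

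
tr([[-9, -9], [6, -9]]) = diagonal: (-9) + (-9)
= -18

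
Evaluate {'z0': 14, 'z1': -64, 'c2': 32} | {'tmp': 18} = {'z0': 14, 'z1': -64, 'c2': 32, 'tmp': 18}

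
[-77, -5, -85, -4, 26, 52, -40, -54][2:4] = [-85, -4]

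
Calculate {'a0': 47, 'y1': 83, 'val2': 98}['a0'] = 47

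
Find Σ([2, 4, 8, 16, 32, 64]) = 2 + 4 + 8 + 16 + 32 + 64
= 126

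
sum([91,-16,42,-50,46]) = 91 + (-16) + 42 + (-50) + 46
= 113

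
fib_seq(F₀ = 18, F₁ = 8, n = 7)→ F_2 = F_1 + F_0 = 26
F_3 = F_2 + F_1 = 34
F_4 = F_3 + F_2 = 60
...
= [18, 8, 26, 34, 60, 94, 154]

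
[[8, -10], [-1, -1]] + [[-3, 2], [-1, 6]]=[[5, -8], [-2, 5]]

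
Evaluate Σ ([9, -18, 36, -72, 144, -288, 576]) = 387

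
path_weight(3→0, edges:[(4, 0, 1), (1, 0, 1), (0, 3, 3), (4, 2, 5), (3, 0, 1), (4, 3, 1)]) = w(3→0)=1
= 1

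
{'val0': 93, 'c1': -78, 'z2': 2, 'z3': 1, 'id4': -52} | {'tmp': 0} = {'val0': 93, 'c1': -78, 'z2': 2, 'z3': 1, 'id4': -52, 'tmp': 0}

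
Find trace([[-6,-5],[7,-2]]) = diagonal: (-6) + (-2)
= -8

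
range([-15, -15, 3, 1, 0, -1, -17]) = 20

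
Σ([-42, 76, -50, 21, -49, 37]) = (-42) + 76 + (-50) + 21 + (-49) + 37
= -7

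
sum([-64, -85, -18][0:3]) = -167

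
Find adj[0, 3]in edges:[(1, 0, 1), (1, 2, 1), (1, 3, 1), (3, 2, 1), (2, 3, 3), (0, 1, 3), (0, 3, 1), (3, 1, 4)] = 1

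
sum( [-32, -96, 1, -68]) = -195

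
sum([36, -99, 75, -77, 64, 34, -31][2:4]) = -2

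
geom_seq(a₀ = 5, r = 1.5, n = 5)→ [5.0, 7.5, 11.25, 16.875, 25.3125]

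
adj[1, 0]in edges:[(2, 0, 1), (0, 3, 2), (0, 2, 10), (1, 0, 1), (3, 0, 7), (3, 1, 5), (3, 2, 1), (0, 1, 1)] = 1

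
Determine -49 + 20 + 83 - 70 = -16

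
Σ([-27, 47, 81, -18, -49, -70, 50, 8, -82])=-60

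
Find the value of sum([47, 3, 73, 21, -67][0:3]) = 123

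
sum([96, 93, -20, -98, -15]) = 56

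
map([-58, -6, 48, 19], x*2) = [-116, -12, 96, 38]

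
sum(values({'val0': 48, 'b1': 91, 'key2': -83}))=56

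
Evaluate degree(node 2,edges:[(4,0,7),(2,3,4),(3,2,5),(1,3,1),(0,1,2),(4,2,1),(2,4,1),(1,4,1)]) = incident: (2,3), (3,2), (4,2), (2,4)
= 4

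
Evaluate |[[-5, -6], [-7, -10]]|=8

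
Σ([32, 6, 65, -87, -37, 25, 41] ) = 45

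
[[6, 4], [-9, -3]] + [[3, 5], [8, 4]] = [[9, 9], [-1, 1]]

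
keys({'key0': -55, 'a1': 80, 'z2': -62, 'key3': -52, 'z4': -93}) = ['key0', 'a1', 'z2', 'key3', 'z4']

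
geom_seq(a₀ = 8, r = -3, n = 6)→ [8, -24, 72, -216, 648, -1944]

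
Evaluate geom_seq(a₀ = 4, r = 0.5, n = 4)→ [4.0, 2.0, 1.0, 0.5]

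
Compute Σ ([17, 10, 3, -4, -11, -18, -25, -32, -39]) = -99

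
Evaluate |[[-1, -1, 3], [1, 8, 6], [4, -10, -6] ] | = (1)*(-1)*det([[8, 6], [-10, -6]]) + (-1)*(-1)*det([[1, 6], [4, -6]]) + (1)*(3)*det([[1, 8], [4, -10]])
= -12 + -30 + -126
= -168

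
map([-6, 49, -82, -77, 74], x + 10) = -6+10=4, 49+10=59, -82+10=-72, -77+10=-67, 74+10=84
= [4, 59, -72, -67, 84]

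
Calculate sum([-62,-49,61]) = (-62) + (-49) + 61
= -50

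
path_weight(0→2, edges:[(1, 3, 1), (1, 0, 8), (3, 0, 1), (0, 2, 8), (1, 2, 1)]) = w(0→2)=8
= 8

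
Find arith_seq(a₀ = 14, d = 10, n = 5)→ [14, 24, 34, 44, 54]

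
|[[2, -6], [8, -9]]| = 30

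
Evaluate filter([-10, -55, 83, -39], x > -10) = [83]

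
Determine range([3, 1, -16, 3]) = 19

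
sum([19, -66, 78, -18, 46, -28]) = 31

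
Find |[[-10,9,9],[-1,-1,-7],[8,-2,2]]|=-236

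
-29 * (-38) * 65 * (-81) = -5802030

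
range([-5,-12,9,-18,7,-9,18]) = 36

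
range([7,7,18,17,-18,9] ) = 36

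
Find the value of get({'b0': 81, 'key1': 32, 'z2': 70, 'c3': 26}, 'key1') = 32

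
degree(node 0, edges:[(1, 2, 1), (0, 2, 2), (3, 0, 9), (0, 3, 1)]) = incident: (0,2), (3,0), (0,3)
= 3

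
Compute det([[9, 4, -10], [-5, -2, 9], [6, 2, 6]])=46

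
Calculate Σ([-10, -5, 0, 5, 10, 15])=15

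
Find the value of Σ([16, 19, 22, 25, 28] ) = 16 + 19 + 22 + 25 + 28
= 110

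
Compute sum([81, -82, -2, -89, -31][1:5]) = slice → [-82, -2, -89, -31]
(-82) + (-2) + (-89) + (-31)
= -204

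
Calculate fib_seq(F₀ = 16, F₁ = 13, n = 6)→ F_2 = F_1 + F_0 = 29
F_3 = F_2 + F_1 = 42
F_4 = F_3 + F_2 = 71
...
= [16, 13, 29, 42, 71, 113]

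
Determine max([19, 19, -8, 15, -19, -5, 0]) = 19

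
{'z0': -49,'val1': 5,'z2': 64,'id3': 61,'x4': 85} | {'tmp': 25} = {'z0': -49, 'val1': 5, 'z2': 64, 'id3': 61, 'x4': 85, 'tmp': 25}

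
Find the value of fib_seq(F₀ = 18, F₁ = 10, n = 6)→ [18, 10, 28, 38, 66, 104]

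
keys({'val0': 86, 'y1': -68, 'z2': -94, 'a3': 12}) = ['val0', 'y1', 'z2', 'a3']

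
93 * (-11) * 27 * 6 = -165726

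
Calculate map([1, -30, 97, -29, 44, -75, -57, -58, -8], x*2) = 1*2=2, -30*2=-60, 97*2=194, -29*2=-58, 44*2=88, -75*2=-150, -57*2=-114, -58*2=-116, -8*2=-16
= [2, -60, 194, -58, 88, -150, -114, -116, -16]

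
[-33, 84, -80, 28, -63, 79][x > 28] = [84, 79]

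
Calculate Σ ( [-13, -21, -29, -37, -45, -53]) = (-13) + (-21) + (-29) + (-37) + (-45) + (-53)
= -198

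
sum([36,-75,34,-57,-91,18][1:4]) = -98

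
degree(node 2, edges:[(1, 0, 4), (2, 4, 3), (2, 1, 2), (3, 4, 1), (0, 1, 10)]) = 2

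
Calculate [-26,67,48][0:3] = [-26, 67, 48]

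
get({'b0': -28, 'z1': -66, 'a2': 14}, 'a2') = 14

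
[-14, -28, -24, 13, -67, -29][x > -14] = [13]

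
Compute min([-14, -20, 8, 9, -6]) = -20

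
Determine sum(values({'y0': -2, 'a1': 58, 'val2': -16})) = 40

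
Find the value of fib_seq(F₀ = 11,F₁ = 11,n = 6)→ [11, 11, 22, 33, 55, 88]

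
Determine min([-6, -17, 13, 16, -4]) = -17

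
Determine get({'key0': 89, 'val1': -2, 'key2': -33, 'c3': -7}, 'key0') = 89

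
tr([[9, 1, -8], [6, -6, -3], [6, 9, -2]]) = diagonal: 9 + (-6) + (-2)
= 1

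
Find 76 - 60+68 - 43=41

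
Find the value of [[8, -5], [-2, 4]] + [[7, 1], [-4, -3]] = [[15, -4], [-6, 1]]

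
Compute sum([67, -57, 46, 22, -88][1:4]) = slice → [-57, 46, 22]
(-57) + 46 + 22
= 11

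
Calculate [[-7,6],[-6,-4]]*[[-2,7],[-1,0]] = C[0][0] = (-7)*(-2) + (6)*(-1) = 8
C[0][1] = (-7)*(7) + (6)*(0) = -49
C[1][0] = (-6)*(-2) + (-4)*(-1) = 16
C[1][1] = (-6)*(7) + (-4)*(0) = -42
= [[8, -49], [16, -42]]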